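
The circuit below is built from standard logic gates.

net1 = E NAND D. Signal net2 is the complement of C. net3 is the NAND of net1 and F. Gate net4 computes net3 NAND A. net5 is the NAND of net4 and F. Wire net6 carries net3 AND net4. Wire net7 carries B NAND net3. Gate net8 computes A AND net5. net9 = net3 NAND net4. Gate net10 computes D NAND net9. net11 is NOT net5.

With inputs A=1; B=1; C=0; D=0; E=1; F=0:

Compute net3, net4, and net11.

net3 = 1, net4 = 0, net11 = 0

net1 = E NAND D = 1 NAND 0 = 1
net3 = net1 NAND F = 1 NAND 0 = 1
net4 = net3 NAND A = 1 NAND 1 = 0
net5 = net4 NAND F = 0 NAND 0 = 1
net11 = NOT net5 = NOT 1 = 0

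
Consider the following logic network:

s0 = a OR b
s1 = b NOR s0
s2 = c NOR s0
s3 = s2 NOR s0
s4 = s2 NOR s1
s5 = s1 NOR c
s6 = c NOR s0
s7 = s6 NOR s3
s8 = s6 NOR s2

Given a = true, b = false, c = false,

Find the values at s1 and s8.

s1 = false, s8 = true

s0 = a OR b = true OR false = true
s1 = b NOR s0 = false NOR true = false
s2 = c NOR s0 = false NOR true = false
s6 = c NOR s0 = false NOR true = false
s8 = s6 NOR s2 = false NOR false = true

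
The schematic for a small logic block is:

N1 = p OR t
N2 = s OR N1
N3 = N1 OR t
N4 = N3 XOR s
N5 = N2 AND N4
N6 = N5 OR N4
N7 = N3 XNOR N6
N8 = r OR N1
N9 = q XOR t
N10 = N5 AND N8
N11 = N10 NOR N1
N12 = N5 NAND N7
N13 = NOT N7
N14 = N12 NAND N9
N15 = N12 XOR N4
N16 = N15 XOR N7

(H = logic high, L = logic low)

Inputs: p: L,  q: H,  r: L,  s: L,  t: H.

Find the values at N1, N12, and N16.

N1 = H  N12 = L  N16 = L

N1 = p OR t = L OR H = H
N2 = s OR N1 = L OR H = H
N3 = N1 OR t = H OR H = H
N4 = N3 XOR s = H XOR L = H
N5 = N2 AND N4 = H AND H = H
N6 = N5 OR N4 = H OR H = H
N7 = N3 XNOR N6 = H XNOR H = H
N12 = N5 NAND N7 = H NAND H = L
N15 = N12 XOR N4 = L XOR H = H
N16 = N15 XOR N7 = H XOR H = L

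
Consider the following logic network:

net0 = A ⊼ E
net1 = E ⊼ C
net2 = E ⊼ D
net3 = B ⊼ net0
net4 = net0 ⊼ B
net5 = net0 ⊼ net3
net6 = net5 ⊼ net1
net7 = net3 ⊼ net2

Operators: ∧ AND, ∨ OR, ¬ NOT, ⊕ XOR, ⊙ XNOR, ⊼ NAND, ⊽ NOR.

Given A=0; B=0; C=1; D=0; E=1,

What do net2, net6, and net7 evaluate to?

net0 = A NAND E = 0 NAND 1 = 1
net1 = E NAND C = 1 NAND 1 = 0
net2 = E NAND D = 1 NAND 0 = 1
net3 = B NAND net0 = 0 NAND 1 = 1
net5 = net0 NAND net3 = 1 NAND 1 = 0
net6 = net5 NAND net1 = 0 NAND 0 = 1
net7 = net3 NAND net2 = 1 NAND 1 = 0

net2 = 1, net6 = 1, net7 = 0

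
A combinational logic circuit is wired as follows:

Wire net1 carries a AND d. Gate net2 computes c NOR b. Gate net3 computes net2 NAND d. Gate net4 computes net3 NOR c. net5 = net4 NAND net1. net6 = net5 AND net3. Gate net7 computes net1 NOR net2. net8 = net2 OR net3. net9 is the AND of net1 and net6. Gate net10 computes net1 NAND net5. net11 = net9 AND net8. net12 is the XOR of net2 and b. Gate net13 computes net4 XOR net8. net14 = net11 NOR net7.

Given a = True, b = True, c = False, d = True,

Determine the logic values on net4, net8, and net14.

net4 = False, net8 = True, net14 = False

net1 = a AND d = True AND True = True
net2 = c NOR b = False NOR True = False
net3 = net2 NAND d = False NAND True = True
net4 = net3 NOR c = True NOR False = False
net5 = net4 NAND net1 = False NAND True = True
net6 = net5 AND net3 = True AND True = True
net7 = net1 NOR net2 = True NOR False = False
net8 = net2 OR net3 = False OR True = True
net9 = net1 AND net6 = True AND True = True
net11 = net9 AND net8 = True AND True = True
net14 = net11 NOR net7 = True NOR False = False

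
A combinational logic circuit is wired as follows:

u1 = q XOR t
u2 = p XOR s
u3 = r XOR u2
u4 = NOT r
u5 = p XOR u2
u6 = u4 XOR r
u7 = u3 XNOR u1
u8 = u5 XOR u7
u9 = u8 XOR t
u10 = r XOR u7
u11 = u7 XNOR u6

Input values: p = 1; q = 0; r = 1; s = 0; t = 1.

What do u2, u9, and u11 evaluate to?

u2 = 1, u9 = 1, u11 = 0

u1 = q XOR t = 0 XOR 1 = 1
u2 = p XOR s = 1 XOR 0 = 1
u3 = r XOR u2 = 1 XOR 1 = 0
u4 = NOT r = NOT 1 = 0
u5 = p XOR u2 = 1 XOR 1 = 0
u6 = u4 XOR r = 0 XOR 1 = 1
u7 = u3 XNOR u1 = 0 XNOR 1 = 0
u8 = u5 XOR u7 = 0 XOR 0 = 0
u9 = u8 XOR t = 0 XOR 1 = 1
u11 = u7 XNOR u6 = 0 XNOR 1 = 0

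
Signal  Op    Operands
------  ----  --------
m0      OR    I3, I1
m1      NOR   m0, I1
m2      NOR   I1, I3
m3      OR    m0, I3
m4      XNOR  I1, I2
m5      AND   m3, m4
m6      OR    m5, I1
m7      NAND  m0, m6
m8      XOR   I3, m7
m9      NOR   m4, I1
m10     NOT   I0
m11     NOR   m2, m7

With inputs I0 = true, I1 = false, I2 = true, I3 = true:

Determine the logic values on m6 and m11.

m6 = false, m11 = false

m0 = I3 OR I1 = true OR false = true
m2 = I1 NOR I3 = false NOR true = false
m3 = m0 OR I3 = true OR true = true
m4 = I1 XNOR I2 = false XNOR true = false
m5 = m3 AND m4 = true AND false = false
m6 = m5 OR I1 = false OR false = false
m7 = m0 NAND m6 = true NAND false = true
m11 = m2 NOR m7 = false NOR true = false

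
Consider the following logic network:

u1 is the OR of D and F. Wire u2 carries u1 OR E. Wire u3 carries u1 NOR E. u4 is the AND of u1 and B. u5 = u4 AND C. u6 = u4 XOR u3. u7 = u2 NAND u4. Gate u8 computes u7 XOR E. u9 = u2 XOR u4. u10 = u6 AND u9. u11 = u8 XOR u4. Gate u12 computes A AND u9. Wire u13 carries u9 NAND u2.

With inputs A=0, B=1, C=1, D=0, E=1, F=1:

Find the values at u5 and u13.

u5 = 1, u13 = 1

u1 = D OR F = 0 OR 1 = 1
u2 = u1 OR E = 1 OR 1 = 1
u4 = u1 AND B = 1 AND 1 = 1
u5 = u4 AND C = 1 AND 1 = 1
u9 = u2 XOR u4 = 1 XOR 1 = 0
u13 = u9 NAND u2 = 0 NAND 1 = 1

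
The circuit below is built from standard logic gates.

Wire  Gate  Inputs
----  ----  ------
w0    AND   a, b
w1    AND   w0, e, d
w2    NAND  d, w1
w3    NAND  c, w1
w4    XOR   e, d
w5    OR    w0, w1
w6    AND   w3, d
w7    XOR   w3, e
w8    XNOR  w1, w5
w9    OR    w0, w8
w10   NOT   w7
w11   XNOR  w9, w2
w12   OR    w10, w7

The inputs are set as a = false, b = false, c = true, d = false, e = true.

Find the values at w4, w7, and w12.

w0 = a AND b = false AND false = false
w1 = w0 AND e AND d = false AND true AND false = false
w3 = c NAND w1 = true NAND false = true
w4 = e XOR d = true XOR false = true
w7 = w3 XOR e = true XOR true = false
w10 = NOT w7 = NOT false = true
w12 = w10 OR w7 = true OR false = true

w4 = true, w7 = false, w12 = true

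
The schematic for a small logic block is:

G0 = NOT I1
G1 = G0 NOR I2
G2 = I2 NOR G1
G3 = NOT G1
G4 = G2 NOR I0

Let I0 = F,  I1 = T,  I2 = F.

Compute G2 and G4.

G2 = F; G4 = T

G0 = NOT I1 = NOT T = F
G1 = G0 NOR I2 = F NOR F = T
G2 = I2 NOR G1 = F NOR T = F
G4 = G2 NOR I0 = F NOR F = T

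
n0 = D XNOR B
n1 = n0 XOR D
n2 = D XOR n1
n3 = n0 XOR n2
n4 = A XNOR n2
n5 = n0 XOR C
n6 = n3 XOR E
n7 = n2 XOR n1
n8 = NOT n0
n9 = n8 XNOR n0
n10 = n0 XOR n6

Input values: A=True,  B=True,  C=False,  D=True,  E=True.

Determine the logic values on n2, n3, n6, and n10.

n2 = True, n3 = False, n6 = True, n10 = False

n0 = D XNOR B = True XNOR True = True
n1 = n0 XOR D = True XOR True = False
n2 = D XOR n1 = True XOR False = True
n3 = n0 XOR n2 = True XOR True = False
n6 = n3 XOR E = False XOR True = True
n10 = n0 XOR n6 = True XOR True = False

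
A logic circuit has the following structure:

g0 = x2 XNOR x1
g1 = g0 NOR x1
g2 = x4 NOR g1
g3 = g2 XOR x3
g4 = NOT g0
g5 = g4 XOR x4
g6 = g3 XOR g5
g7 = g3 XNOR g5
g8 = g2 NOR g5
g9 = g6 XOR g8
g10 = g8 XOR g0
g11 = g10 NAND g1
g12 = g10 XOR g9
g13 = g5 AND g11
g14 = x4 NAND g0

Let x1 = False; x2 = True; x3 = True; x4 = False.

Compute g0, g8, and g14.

g0 = False; g8 = False; g14 = True

g0 = x2 XNOR x1 = True XNOR False = False
g1 = g0 NOR x1 = False NOR False = True
g2 = x4 NOR g1 = False NOR True = False
g4 = NOT g0 = NOT False = True
g5 = g4 XOR x4 = True XOR False = True
g8 = g2 NOR g5 = False NOR True = False
g14 = x4 NAND g0 = False NAND False = True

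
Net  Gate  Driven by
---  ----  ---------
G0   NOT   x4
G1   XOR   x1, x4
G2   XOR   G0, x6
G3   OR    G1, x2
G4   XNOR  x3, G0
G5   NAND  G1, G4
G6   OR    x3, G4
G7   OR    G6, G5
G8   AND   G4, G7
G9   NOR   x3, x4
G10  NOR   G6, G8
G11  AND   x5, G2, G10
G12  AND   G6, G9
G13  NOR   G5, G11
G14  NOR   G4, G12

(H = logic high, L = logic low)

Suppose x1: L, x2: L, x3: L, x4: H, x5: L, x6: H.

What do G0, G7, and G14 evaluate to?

G0 = L; G7 = H; G14 = L

G0 = NOT x4 = NOT H = L
G1 = x1 XOR x4 = L XOR H = H
G4 = x3 XNOR G0 = L XNOR L = H
G5 = G1 NAND G4 = H NAND H = L
G6 = x3 OR G4 = L OR H = H
G7 = G6 OR G5 = H OR L = H
G9 = x3 NOR x4 = L NOR H = L
G12 = G6 AND G9 = H AND L = L
G14 = G4 NOR G12 = H NOR L = L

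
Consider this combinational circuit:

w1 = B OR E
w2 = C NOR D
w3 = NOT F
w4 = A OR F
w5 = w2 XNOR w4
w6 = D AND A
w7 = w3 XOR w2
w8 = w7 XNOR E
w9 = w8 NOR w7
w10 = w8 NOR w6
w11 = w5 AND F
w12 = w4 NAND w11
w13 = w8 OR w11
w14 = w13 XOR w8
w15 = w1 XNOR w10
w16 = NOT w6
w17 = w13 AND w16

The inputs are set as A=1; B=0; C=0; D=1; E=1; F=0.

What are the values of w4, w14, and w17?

w4 = 1, w14 = 0, w17 = 0

w2 = C NOR D = 0 NOR 1 = 0
w3 = NOT F = NOT 0 = 1
w4 = A OR F = 1 OR 0 = 1
w5 = w2 XNOR w4 = 0 XNOR 1 = 0
w6 = D AND A = 1 AND 1 = 1
w7 = w3 XOR w2 = 1 XOR 0 = 1
w8 = w7 XNOR E = 1 XNOR 1 = 1
w11 = w5 AND F = 0 AND 0 = 0
w13 = w8 OR w11 = 1 OR 0 = 1
w14 = w13 XOR w8 = 1 XOR 1 = 0
w16 = NOT w6 = NOT 1 = 0
w17 = w13 AND w16 = 1 AND 0 = 0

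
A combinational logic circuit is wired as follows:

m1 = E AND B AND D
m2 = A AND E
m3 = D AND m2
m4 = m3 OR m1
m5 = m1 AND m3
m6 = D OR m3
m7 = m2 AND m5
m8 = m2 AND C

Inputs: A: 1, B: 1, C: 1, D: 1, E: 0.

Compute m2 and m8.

m2 = 0, m8 = 0

m2 = A AND E = 1 AND 0 = 0
m8 = m2 AND C = 0 AND 1 = 0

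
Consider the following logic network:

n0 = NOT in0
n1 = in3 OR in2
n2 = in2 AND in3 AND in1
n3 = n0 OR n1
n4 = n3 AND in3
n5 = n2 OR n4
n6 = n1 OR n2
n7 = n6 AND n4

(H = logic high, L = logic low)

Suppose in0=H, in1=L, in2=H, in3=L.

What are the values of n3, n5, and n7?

n3 = H; n5 = L; n7 = L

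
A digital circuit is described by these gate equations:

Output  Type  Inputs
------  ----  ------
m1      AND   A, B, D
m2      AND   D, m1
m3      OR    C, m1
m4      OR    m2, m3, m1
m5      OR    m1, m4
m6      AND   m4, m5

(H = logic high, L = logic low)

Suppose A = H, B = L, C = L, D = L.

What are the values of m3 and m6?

m3 = L  m6 = L

m1 = A AND B AND D = H AND L AND L = L
m2 = D AND m1 = L AND L = L
m3 = C OR m1 = L OR L = L
m4 = m2 OR m3 OR m1 = L OR L OR L = L
m5 = m1 OR m4 = L OR L = L
m6 = m4 AND m5 = L AND L = L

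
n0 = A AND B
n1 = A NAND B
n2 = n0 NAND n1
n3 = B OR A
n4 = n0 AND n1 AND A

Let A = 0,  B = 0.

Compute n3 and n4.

n0 = A AND B = 0 AND 0 = 0
n1 = A NAND B = 0 NAND 0 = 1
n3 = B OR A = 0 OR 0 = 0
n4 = n0 AND n1 AND A = 0 AND 1 AND 0 = 0

n3 = 0, n4 = 0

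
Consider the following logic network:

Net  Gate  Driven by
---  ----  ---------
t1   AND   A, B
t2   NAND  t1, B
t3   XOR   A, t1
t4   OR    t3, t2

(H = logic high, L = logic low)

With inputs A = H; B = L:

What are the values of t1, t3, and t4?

t1 = L; t3 = H; t4 = H

t1 = A AND B = H AND L = L
t2 = t1 NAND B = L NAND L = H
t3 = A XOR t1 = H XOR L = H
t4 = t3 OR t2 = H OR H = H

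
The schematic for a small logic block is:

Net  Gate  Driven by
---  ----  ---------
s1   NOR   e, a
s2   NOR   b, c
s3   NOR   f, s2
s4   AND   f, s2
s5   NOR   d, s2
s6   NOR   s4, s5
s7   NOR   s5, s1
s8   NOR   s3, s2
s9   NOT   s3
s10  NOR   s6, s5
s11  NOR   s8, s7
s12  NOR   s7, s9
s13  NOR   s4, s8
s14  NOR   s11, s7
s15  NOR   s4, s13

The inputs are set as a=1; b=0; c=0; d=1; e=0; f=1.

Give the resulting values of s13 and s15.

s13 = 0, s15 = 0

s2 = b NOR c = 0 NOR 0 = 1
s3 = f NOR s2 = 1 NOR 1 = 0
s4 = f AND s2 = 1 AND 1 = 1
s8 = s3 NOR s2 = 0 NOR 1 = 0
s13 = s4 NOR s8 = 1 NOR 0 = 0
s15 = s4 NOR s13 = 1 NOR 0 = 0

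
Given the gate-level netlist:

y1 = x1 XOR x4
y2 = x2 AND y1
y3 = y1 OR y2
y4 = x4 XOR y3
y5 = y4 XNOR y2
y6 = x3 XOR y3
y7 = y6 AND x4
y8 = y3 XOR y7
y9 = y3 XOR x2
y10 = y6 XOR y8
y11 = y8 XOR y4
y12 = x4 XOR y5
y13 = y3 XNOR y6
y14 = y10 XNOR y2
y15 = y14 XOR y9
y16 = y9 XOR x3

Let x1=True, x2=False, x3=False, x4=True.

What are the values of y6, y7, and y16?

y6 = False, y7 = False, y16 = False

y1 = x1 XOR x4 = True XOR True = False
y2 = x2 AND y1 = False AND False = False
y3 = y1 OR y2 = False OR False = False
y6 = x3 XOR y3 = False XOR False = False
y7 = y6 AND x4 = False AND True = False
y9 = y3 XOR x2 = False XOR False = False
y16 = y9 XOR x3 = False XOR False = False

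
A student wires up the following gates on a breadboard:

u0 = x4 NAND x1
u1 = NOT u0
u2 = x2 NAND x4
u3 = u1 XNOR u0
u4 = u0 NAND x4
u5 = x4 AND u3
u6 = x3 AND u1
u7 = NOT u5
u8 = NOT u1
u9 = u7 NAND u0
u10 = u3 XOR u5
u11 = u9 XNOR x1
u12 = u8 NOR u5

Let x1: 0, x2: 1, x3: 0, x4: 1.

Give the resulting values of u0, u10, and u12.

u0 = 1, u10 = 0, u12 = 0

u0 = x4 NAND x1 = 1 NAND 0 = 1
u1 = NOT u0 = NOT 1 = 0
u3 = u1 XNOR u0 = 0 XNOR 1 = 0
u5 = x4 AND u3 = 1 AND 0 = 0
u8 = NOT u1 = NOT 0 = 1
u10 = u3 XOR u5 = 0 XOR 0 = 0
u12 = u8 NOR u5 = 1 NOR 0 = 0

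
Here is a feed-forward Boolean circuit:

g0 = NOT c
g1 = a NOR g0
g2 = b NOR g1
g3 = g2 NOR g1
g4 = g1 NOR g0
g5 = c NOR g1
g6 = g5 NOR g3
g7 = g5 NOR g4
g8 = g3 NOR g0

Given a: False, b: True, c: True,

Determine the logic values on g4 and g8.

g4 = False; g8 = True

g0 = NOT c = NOT True = False
g1 = a NOR g0 = False NOR False = True
g2 = b NOR g1 = True NOR True = False
g3 = g2 NOR g1 = False NOR True = False
g4 = g1 NOR g0 = True NOR False = False
g8 = g3 NOR g0 = False NOR False = True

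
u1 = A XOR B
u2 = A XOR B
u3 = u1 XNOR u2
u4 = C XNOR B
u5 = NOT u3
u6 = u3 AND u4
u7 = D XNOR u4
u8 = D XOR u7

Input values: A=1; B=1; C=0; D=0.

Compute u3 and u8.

u3 = 1, u8 = 1

u1 = A XOR B = 1 XOR 1 = 0
u2 = A XOR B = 1 XOR 1 = 0
u3 = u1 XNOR u2 = 0 XNOR 0 = 1
u4 = C XNOR B = 0 XNOR 1 = 0
u7 = D XNOR u4 = 0 XNOR 0 = 1
u8 = D XOR u7 = 0 XOR 1 = 1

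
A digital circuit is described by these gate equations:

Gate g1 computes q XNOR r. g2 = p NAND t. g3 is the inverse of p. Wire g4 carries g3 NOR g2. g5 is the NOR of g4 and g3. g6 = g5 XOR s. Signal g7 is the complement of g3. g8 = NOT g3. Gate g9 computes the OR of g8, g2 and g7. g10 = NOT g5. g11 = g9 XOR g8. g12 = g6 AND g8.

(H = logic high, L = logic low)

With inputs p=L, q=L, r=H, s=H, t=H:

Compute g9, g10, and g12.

g2 = p NAND t = L NAND H = H
g3 = NOT p = NOT L = H
g4 = g3 NOR g2 = H NOR H = L
g5 = g4 NOR g3 = L NOR H = L
g6 = g5 XOR s = L XOR H = H
g7 = NOT g3 = NOT H = L
g8 = NOT g3 = NOT H = L
g9 = g8 OR g2 OR g7 = L OR H OR L = H
g10 = NOT g5 = NOT L = H
g12 = g6 AND g8 = H AND L = L

g9 = H; g10 = H; g12 = L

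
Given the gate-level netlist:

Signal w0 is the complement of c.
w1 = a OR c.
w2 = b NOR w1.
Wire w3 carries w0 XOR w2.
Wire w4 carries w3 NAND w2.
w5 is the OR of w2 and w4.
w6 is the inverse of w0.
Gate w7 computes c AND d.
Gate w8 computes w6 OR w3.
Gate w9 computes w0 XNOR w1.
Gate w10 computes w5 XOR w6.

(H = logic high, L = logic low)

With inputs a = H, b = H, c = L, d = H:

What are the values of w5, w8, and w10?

w5 = H, w8 = H, w10 = H

w0 = NOT c = NOT L = H
w1 = a OR c = H OR L = H
w2 = b NOR w1 = H NOR H = L
w3 = w0 XOR w2 = H XOR L = H
w4 = w3 NAND w2 = H NAND L = H
w5 = w2 OR w4 = L OR H = H
w6 = NOT w0 = NOT H = L
w8 = w6 OR w3 = L OR H = H
w10 = w5 XOR w6 = H XOR L = H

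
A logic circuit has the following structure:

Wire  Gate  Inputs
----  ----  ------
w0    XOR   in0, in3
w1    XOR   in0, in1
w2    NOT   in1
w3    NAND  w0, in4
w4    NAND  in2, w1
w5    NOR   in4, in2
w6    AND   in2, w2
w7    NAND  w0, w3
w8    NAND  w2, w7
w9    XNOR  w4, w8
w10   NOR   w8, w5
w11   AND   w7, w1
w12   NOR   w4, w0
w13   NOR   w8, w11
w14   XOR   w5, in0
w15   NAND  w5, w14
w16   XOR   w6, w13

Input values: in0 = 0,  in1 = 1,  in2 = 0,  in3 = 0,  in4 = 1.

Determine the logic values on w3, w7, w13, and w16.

w3 = 1, w7 = 1, w13 = 0, w16 = 0

w0 = in0 XOR in3 = 0 XOR 0 = 0
w1 = in0 XOR in1 = 0 XOR 1 = 1
w2 = NOT in1 = NOT 1 = 0
w3 = w0 NAND in4 = 0 NAND 1 = 1
w6 = in2 AND w2 = 0 AND 0 = 0
w7 = w0 NAND w3 = 0 NAND 1 = 1
w8 = w2 NAND w7 = 0 NAND 1 = 1
w11 = w7 AND w1 = 1 AND 1 = 1
w13 = w8 NOR w11 = 1 NOR 1 = 0
w16 = w6 XOR w13 = 0 XOR 0 = 0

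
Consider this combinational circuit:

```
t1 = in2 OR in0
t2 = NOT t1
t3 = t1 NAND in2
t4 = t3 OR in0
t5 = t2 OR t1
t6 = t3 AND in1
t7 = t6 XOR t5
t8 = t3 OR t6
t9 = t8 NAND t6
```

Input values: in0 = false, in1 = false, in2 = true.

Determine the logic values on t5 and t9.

t5 = true, t9 = true

t1 = in2 OR in0 = true OR false = true
t2 = NOT t1 = NOT true = false
t3 = t1 NAND in2 = true NAND true = false
t5 = t2 OR t1 = false OR true = true
t6 = t3 AND in1 = false AND false = false
t8 = t3 OR t6 = false OR false = false
t9 = t8 NAND t6 = false NAND false = true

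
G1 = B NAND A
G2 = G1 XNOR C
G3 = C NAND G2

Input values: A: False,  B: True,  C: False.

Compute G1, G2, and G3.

G1 = B NAND A = True NAND False = True
G2 = G1 XNOR C = True XNOR False = False
G3 = C NAND G2 = False NAND False = True

G1 = True  G2 = False  G3 = True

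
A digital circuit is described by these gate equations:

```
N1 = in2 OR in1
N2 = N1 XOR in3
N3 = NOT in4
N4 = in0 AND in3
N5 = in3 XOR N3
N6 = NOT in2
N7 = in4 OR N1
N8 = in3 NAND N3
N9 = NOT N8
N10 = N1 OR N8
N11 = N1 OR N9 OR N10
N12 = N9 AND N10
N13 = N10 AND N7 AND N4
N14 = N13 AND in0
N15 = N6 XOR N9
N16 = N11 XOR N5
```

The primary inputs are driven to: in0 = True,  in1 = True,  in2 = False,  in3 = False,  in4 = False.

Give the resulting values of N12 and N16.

N1 = in2 OR in1 = False OR True = True
N3 = NOT in4 = NOT False = True
N5 = in3 XOR N3 = False XOR True = True
N8 = in3 NAND N3 = False NAND True = True
N9 = NOT N8 = NOT True = False
N10 = N1 OR N8 = True OR True = True
N11 = N1 OR N9 OR N10 = True OR False OR True = True
N12 = N9 AND N10 = False AND True = False
N16 = N11 XOR N5 = True XOR True = False

N12 = False; N16 = False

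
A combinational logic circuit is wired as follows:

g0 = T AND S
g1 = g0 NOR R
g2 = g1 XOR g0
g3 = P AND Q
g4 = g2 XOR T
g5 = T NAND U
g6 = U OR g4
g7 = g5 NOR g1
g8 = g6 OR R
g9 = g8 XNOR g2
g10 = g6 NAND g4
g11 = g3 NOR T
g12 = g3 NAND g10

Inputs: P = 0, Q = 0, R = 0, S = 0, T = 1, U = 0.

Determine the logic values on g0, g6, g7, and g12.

g0 = 0, g6 = 0, g7 = 0, g12 = 1

g0 = T AND S = 1 AND 0 = 0
g1 = g0 NOR R = 0 NOR 0 = 1
g2 = g1 XOR g0 = 1 XOR 0 = 1
g3 = P AND Q = 0 AND 0 = 0
g4 = g2 XOR T = 1 XOR 1 = 0
g5 = T NAND U = 1 NAND 0 = 1
g6 = U OR g4 = 0 OR 0 = 0
g7 = g5 NOR g1 = 1 NOR 1 = 0
g10 = g6 NAND g4 = 0 NAND 0 = 1
g12 = g3 NAND g10 = 0 NAND 1 = 1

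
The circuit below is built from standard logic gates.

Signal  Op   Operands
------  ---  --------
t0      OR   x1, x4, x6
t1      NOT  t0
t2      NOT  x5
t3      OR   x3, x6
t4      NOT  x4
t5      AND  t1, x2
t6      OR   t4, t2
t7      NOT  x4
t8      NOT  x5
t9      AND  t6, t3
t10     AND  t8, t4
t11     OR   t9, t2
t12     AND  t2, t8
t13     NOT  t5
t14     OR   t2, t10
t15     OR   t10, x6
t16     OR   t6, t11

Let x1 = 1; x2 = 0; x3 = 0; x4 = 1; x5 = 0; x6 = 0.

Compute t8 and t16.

t2 = NOT x5 = NOT 0 = 1
t3 = x3 OR x6 = 0 OR 0 = 0
t4 = NOT x4 = NOT 1 = 0
t6 = t4 OR t2 = 0 OR 1 = 1
t8 = NOT x5 = NOT 0 = 1
t9 = t6 AND t3 = 1 AND 0 = 0
t11 = t9 OR t2 = 0 OR 1 = 1
t16 = t6 OR t11 = 1 OR 1 = 1

t8 = 1  t16 = 1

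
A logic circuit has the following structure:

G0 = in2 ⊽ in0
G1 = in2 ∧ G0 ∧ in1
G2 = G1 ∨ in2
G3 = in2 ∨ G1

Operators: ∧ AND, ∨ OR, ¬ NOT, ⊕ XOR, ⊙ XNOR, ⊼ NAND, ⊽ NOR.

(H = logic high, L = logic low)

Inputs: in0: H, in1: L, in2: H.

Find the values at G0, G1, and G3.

G0 = L; G1 = L; G3 = H

G0 = in2 NOR in0 = H NOR H = L
G1 = in2 AND G0 AND in1 = H AND L AND L = L
G3 = in2 OR G1 = H OR L = H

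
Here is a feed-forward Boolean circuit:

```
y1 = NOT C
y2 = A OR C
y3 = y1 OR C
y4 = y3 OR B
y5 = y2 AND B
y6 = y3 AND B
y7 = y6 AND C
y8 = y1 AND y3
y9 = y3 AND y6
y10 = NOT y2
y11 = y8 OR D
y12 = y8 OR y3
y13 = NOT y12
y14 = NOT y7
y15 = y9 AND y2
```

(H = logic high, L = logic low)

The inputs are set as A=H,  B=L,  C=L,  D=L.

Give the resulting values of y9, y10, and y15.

y9 = L; y10 = L; y15 = L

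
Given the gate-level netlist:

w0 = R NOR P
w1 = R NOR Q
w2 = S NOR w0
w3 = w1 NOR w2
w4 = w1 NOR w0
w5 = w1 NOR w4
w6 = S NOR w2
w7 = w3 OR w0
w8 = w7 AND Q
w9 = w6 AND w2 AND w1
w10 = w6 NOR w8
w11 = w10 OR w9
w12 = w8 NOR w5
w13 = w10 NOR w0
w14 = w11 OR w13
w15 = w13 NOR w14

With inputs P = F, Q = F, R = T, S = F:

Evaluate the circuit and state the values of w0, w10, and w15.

w0 = R NOR P = T NOR F = F
w1 = R NOR Q = T NOR F = F
w2 = S NOR w0 = F NOR F = T
w3 = w1 NOR w2 = F NOR T = F
w6 = S NOR w2 = F NOR T = F
w7 = w3 OR w0 = F OR F = F
w8 = w7 AND Q = F AND F = F
w9 = w6 AND w2 AND w1 = F AND T AND F = F
w10 = w6 NOR w8 = F NOR F = T
w11 = w10 OR w9 = T OR F = T
w13 = w10 NOR w0 = T NOR F = F
w14 = w11 OR w13 = T OR F = T
w15 = w13 NOR w14 = F NOR T = F

w0 = F, w10 = T, w15 = F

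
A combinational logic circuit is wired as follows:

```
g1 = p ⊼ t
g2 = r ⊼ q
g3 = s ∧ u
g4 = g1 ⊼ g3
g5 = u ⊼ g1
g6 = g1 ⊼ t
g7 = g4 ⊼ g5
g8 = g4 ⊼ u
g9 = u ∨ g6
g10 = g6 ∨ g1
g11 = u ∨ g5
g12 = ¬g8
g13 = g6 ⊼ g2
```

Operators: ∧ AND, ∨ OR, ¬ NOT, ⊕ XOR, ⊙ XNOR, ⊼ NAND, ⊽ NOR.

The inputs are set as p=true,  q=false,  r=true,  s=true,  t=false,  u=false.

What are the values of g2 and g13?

g1 = p NAND t = true NAND false = true
g2 = r NAND q = true NAND false = true
g6 = g1 NAND t = true NAND false = true
g13 = g6 NAND g2 = true NAND true = false

g2 = true, g13 = false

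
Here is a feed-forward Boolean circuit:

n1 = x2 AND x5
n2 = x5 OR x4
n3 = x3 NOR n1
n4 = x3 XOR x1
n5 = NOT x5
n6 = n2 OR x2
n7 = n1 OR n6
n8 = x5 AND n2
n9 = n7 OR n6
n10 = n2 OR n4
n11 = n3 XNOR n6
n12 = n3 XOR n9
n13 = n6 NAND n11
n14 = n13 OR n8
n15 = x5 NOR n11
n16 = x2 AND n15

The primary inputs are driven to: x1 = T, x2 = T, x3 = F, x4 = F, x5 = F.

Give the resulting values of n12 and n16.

n1 = x2 AND x5 = T AND F = F
n2 = x5 OR x4 = F OR F = F
n3 = x3 NOR n1 = F NOR F = T
n6 = n2 OR x2 = F OR T = T
n7 = n1 OR n6 = F OR T = T
n9 = n7 OR n6 = T OR T = T
n11 = n3 XNOR n6 = T XNOR T = T
n12 = n3 XOR n9 = T XOR T = F
n15 = x5 NOR n11 = F NOR T = F
n16 = x2 AND n15 = T AND F = F

n12 = F; n16 = F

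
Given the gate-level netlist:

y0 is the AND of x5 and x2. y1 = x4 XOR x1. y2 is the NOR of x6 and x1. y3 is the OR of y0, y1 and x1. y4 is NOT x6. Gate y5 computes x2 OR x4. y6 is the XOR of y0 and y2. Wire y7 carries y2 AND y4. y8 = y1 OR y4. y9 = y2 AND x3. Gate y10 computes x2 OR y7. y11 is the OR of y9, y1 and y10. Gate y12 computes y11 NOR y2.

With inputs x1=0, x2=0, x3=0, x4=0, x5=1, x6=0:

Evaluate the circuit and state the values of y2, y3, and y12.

y2 = 1, y3 = 0, y12 = 0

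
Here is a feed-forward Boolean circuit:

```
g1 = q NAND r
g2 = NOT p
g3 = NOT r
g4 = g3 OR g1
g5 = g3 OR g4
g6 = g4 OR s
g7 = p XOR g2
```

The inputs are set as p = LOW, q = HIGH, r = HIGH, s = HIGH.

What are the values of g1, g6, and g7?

g1 = LOW  g6 = HIGH  g7 = HIGH

g1 = q NAND r = HIGH NAND HIGH = LOW
g2 = NOT p = NOT LOW = HIGH
g3 = NOT r = NOT HIGH = LOW
g4 = g3 OR g1 = LOW OR LOW = LOW
g6 = g4 OR s = LOW OR HIGH = HIGH
g7 = p XOR g2 = LOW XOR HIGH = HIGH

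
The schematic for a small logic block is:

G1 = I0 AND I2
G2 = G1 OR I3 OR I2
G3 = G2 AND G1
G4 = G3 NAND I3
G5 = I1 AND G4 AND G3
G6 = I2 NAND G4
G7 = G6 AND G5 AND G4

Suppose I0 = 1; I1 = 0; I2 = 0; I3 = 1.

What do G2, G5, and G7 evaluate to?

G1 = I0 AND I2 = 1 AND 0 = 0
G2 = G1 OR I3 OR I2 = 0 OR 1 OR 0 = 1
G3 = G2 AND G1 = 1 AND 0 = 0
G4 = G3 NAND I3 = 0 NAND 1 = 1
G5 = I1 AND G4 AND G3 = 0 AND 1 AND 0 = 0
G6 = I2 NAND G4 = 0 NAND 1 = 1
G7 = G6 AND G5 AND G4 = 1 AND 0 AND 1 = 0

G2 = 1, G5 = 0, G7 = 0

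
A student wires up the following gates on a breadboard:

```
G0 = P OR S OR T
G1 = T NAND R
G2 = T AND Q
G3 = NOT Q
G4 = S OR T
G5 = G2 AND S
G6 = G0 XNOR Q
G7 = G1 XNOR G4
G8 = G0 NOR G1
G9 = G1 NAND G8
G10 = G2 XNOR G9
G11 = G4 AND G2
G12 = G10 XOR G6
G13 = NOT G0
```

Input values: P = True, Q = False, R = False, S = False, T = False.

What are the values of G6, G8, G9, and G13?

G6 = False; G8 = False; G9 = True; G13 = False

G0 = P OR S OR T = True OR False OR False = True
G1 = T NAND R = False NAND False = True
G6 = G0 XNOR Q = True XNOR False = False
G8 = G0 NOR G1 = True NOR True = False
G9 = G1 NAND G8 = True NAND False = True
G13 = NOT G0 = NOT True = False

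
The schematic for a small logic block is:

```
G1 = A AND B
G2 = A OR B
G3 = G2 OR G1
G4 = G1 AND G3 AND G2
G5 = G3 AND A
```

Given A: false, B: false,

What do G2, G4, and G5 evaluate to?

G1 = A AND B = false AND false = false
G2 = A OR B = false OR false = false
G3 = G2 OR G1 = false OR false = false
G4 = G1 AND G3 AND G2 = false AND false AND false = false
G5 = G3 AND A = false AND false = false

G2 = false, G4 = false, G5 = false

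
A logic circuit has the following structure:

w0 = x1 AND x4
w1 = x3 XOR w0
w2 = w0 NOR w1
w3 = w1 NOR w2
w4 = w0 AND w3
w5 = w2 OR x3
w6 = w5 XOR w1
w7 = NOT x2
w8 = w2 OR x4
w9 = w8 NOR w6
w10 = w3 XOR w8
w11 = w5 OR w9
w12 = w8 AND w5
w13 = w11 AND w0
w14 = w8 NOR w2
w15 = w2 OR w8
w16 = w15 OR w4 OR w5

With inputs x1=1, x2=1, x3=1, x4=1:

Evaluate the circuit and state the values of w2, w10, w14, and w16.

w0 = x1 AND x4 = 1 AND 1 = 1
w1 = x3 XOR w0 = 1 XOR 1 = 0
w2 = w0 NOR w1 = 1 NOR 0 = 0
w3 = w1 NOR w2 = 0 NOR 0 = 1
w4 = w0 AND w3 = 1 AND 1 = 1
w5 = w2 OR x3 = 0 OR 1 = 1
w8 = w2 OR x4 = 0 OR 1 = 1
w10 = w3 XOR w8 = 1 XOR 1 = 0
w14 = w8 NOR w2 = 1 NOR 0 = 0
w15 = w2 OR w8 = 0 OR 1 = 1
w16 = w15 OR w4 OR w5 = 1 OR 1 OR 1 = 1

w2 = 0; w10 = 0; w14 = 0; w16 = 1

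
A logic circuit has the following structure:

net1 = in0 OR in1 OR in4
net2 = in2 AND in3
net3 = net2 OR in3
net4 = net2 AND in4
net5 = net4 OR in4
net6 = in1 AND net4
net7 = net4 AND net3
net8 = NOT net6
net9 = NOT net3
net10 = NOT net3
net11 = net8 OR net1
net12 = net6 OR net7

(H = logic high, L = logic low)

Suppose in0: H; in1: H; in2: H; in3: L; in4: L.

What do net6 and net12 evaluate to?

net6 = L, net12 = L

net2 = in2 AND in3 = H AND L = L
net3 = net2 OR in3 = L OR L = L
net4 = net2 AND in4 = L AND L = L
net6 = in1 AND net4 = H AND L = L
net7 = net4 AND net3 = L AND L = L
net12 = net6 OR net7 = L OR L = L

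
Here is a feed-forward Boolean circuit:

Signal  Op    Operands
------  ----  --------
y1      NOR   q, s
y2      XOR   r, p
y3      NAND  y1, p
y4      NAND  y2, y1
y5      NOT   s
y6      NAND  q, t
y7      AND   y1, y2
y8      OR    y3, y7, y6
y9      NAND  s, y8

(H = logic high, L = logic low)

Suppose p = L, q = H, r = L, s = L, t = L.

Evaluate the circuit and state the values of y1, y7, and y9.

y1 = L, y7 = L, y9 = H

y1 = q NOR s = H NOR L = L
y2 = r XOR p = L XOR L = L
y3 = y1 NAND p = L NAND L = H
y6 = q NAND t = H NAND L = H
y7 = y1 AND y2 = L AND L = L
y8 = y3 OR y7 OR y6 = H OR L OR H = H
y9 = s NAND y8 = L NAND H = H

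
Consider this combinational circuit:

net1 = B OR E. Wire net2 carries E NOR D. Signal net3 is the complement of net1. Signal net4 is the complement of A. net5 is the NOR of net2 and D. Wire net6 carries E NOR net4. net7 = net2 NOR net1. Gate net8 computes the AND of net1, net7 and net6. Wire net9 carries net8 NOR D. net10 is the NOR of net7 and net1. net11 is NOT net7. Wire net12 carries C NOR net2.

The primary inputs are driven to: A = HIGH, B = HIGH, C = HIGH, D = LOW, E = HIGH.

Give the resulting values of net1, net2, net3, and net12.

net1 = B OR E = HIGH OR HIGH = HIGH
net2 = E NOR D = HIGH NOR LOW = LOW
net3 = NOT net1 = NOT HIGH = LOW
net12 = C NOR net2 = HIGH NOR LOW = LOW

net1 = HIGH, net2 = LOW, net3 = LOW, net12 = LOW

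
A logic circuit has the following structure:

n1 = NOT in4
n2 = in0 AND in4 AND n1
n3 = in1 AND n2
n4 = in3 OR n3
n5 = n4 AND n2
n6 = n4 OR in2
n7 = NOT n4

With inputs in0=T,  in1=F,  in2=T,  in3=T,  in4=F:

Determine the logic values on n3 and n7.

n1 = NOT in4 = NOT F = T
n2 = in0 AND in4 AND n1 = T AND F AND T = F
n3 = in1 AND n2 = F AND F = F
n4 = in3 OR n3 = T OR F = T
n7 = NOT n4 = NOT T = F

n3 = F  n7 = F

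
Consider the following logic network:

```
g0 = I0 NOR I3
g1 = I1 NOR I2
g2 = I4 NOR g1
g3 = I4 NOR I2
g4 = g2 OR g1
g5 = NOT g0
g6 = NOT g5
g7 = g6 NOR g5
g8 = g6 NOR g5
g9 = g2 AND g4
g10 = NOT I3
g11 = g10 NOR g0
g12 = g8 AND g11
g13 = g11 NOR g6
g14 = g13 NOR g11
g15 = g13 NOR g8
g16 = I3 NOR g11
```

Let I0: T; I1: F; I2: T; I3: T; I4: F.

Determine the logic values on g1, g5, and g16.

g1 = F  g5 = T  g16 = F

g0 = I0 NOR I3 = T NOR T = F
g1 = I1 NOR I2 = F NOR T = F
g5 = NOT g0 = NOT F = T
g10 = NOT I3 = NOT T = F
g11 = g10 NOR g0 = F NOR F = T
g16 = I3 NOR g11 = T NOR T = F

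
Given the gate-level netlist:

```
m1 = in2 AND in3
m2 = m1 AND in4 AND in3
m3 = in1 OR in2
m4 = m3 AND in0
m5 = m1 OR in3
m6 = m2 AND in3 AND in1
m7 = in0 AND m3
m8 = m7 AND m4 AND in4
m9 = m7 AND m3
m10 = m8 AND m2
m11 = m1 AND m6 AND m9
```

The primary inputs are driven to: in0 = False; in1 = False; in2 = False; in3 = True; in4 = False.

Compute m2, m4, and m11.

m2 = False, m4 = False, m11 = False

m1 = in2 AND in3 = False AND True = False
m2 = m1 AND in4 AND in3 = False AND False AND True = False
m3 = in1 OR in2 = False OR False = False
m4 = m3 AND in0 = False AND False = False
m6 = m2 AND in3 AND in1 = False AND True AND False = False
m7 = in0 AND m3 = False AND False = False
m9 = m7 AND m3 = False AND False = False
m11 = m1 AND m6 AND m9 = False AND False AND False = False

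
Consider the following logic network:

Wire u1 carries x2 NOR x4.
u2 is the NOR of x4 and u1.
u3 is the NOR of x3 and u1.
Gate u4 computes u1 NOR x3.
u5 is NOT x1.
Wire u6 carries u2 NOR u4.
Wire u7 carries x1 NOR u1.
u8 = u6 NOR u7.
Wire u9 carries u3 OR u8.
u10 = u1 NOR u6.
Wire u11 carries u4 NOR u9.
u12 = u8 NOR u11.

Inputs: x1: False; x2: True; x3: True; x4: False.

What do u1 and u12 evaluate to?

u1 = False, u12 = False

u1 = x2 NOR x4 = True NOR False = False
u2 = x4 NOR u1 = False NOR False = True
u3 = x3 NOR u1 = True NOR False = False
u4 = u1 NOR x3 = False NOR True = False
u6 = u2 NOR u4 = True NOR False = False
u7 = x1 NOR u1 = False NOR False = True
u8 = u6 NOR u7 = False NOR True = False
u9 = u3 OR u8 = False OR False = False
u11 = u4 NOR u9 = False NOR False = True
u12 = u8 NOR u11 = False NOR True = False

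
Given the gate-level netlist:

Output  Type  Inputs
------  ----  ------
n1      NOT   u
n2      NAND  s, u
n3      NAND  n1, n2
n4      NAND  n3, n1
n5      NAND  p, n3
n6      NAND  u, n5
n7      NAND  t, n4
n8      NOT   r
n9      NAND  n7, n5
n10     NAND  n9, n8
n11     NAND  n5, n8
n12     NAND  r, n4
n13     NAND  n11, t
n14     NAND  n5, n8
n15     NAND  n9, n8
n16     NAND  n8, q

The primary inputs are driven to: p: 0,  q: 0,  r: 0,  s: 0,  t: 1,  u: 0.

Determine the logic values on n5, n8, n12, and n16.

n1 = NOT u = NOT 0 = 1
n2 = s NAND u = 0 NAND 0 = 1
n3 = n1 NAND n2 = 1 NAND 1 = 0
n4 = n3 NAND n1 = 0 NAND 1 = 1
n5 = p NAND n3 = 0 NAND 0 = 1
n8 = NOT r = NOT 0 = 1
n12 = r NAND n4 = 0 NAND 1 = 1
n16 = n8 NAND q = 1 NAND 0 = 1

n5 = 1; n8 = 1; n12 = 1; n16 = 1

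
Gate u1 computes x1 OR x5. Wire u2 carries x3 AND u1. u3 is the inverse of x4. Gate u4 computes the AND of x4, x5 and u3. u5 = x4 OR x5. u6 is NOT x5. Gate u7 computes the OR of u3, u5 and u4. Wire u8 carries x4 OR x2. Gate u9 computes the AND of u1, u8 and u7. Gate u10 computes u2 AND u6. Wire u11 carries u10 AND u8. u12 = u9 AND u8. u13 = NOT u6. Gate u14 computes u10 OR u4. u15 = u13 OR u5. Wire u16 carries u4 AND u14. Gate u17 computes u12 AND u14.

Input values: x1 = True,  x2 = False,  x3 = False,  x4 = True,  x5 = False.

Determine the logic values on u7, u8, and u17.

u1 = x1 OR x5 = True OR False = True
u2 = x3 AND u1 = False AND True = False
u3 = NOT x4 = NOT True = False
u4 = x4 AND x5 AND u3 = True AND False AND False = False
u5 = x4 OR x5 = True OR False = True
u6 = NOT x5 = NOT False = True
u7 = u3 OR u5 OR u4 = False OR True OR False = True
u8 = x4 OR x2 = True OR False = True
u9 = u1 AND u8 AND u7 = True AND True AND True = True
u10 = u2 AND u6 = False AND True = False
u12 = u9 AND u8 = True AND True = True
u14 = u10 OR u4 = False OR False = False
u17 = u12 AND u14 = True AND False = False

u7 = True, u8 = True, u17 = False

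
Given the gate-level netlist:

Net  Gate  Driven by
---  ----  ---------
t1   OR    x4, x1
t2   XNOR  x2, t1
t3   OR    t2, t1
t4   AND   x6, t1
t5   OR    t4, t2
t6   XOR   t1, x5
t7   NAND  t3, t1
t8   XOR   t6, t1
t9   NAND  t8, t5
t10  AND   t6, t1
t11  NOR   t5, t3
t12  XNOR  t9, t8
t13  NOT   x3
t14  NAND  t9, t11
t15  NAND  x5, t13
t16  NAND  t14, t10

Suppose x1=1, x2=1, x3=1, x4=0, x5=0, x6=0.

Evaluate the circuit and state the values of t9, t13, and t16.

t9 = 1, t13 = 0, t16 = 0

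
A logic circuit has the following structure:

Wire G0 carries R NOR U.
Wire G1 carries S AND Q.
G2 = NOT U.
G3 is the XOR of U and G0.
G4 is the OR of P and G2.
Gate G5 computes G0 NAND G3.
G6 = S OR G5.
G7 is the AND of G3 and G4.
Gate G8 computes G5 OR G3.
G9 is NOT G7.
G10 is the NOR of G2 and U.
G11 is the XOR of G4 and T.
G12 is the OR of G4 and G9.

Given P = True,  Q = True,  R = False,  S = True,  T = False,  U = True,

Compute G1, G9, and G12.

G1 = True, G9 = False, G12 = True

G0 = R NOR U = False NOR True = False
G1 = S AND Q = True AND True = True
G2 = NOT U = NOT True = False
G3 = U XOR G0 = True XOR False = True
G4 = P OR G2 = True OR False = True
G7 = G3 AND G4 = True AND True = True
G9 = NOT G7 = NOT True = False
G12 = G4 OR G9 = True OR False = True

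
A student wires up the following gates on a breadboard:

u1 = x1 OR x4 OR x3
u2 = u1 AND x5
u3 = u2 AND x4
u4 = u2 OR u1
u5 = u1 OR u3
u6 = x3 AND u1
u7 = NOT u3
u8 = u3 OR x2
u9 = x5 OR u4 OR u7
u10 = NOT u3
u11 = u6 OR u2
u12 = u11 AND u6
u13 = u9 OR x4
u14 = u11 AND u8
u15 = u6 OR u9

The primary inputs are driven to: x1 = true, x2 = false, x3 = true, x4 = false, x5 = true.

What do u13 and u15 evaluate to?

u13 = true  u15 = true

u1 = x1 OR x4 OR x3 = true OR false OR true = true
u2 = u1 AND x5 = true AND true = true
u3 = u2 AND x4 = true AND false = false
u4 = u2 OR u1 = true OR true = true
u6 = x3 AND u1 = true AND true = true
u7 = NOT u3 = NOT false = true
u9 = x5 OR u4 OR u7 = true OR true OR true = true
u13 = u9 OR x4 = true OR false = true
u15 = u6 OR u9 = true OR true = true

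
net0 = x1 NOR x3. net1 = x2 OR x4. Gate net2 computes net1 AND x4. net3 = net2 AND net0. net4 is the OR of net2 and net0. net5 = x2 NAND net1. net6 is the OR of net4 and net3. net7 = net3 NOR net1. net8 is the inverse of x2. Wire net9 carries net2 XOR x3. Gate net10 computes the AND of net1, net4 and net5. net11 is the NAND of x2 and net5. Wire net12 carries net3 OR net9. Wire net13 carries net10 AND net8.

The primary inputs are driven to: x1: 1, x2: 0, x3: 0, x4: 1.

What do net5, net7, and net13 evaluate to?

net5 = 1  net7 = 0  net13 = 1

net0 = x1 NOR x3 = 1 NOR 0 = 0
net1 = x2 OR x4 = 0 OR 1 = 1
net2 = net1 AND x4 = 1 AND 1 = 1
net3 = net2 AND net0 = 1 AND 0 = 0
net4 = net2 OR net0 = 1 OR 0 = 1
net5 = x2 NAND net1 = 0 NAND 1 = 1
net7 = net3 NOR net1 = 0 NOR 1 = 0
net8 = NOT x2 = NOT 0 = 1
net10 = net1 AND net4 AND net5 = 1 AND 1 AND 1 = 1
net13 = net10 AND net8 = 1 AND 1 = 1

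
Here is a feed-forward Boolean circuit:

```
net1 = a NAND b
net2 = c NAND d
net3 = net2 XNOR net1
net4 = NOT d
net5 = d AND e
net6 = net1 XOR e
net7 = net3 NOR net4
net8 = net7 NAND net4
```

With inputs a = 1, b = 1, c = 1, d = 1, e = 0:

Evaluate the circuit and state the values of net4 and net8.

net1 = a NAND b = 1 NAND 1 = 0
net2 = c NAND d = 1 NAND 1 = 0
net3 = net2 XNOR net1 = 0 XNOR 0 = 1
net4 = NOT d = NOT 1 = 0
net7 = net3 NOR net4 = 1 NOR 0 = 0
net8 = net7 NAND net4 = 0 NAND 0 = 1

net4 = 0  net8 = 1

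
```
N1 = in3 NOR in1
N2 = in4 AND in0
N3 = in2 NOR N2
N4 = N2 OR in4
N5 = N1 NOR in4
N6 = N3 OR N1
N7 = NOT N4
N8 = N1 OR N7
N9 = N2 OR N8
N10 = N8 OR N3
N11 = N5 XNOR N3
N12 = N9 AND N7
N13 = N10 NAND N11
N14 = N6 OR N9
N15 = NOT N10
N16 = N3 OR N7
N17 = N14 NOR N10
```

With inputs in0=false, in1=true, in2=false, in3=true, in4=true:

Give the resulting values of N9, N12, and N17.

N9 = false, N12 = false, N17 = false

N1 = in3 NOR in1 = true NOR true = false
N2 = in4 AND in0 = true AND false = false
N3 = in2 NOR N2 = false NOR false = true
N4 = N2 OR in4 = false OR true = true
N6 = N3 OR N1 = true OR false = true
N7 = NOT N4 = NOT true = false
N8 = N1 OR N7 = false OR false = false
N9 = N2 OR N8 = false OR false = false
N10 = N8 OR N3 = false OR true = true
N12 = N9 AND N7 = false AND false = false
N14 = N6 OR N9 = true OR false = true
N17 = N14 NOR N10 = true NOR true = false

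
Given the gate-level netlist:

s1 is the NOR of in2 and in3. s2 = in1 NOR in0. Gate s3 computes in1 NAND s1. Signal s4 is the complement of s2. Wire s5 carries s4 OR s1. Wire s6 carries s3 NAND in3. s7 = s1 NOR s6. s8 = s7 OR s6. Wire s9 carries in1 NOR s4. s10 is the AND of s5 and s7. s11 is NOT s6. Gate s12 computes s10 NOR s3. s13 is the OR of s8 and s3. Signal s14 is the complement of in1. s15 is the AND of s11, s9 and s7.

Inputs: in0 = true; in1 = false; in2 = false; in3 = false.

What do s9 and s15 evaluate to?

s1 = in2 NOR in3 = false NOR false = true
s2 = in1 NOR in0 = false NOR true = false
s3 = in1 NAND s1 = false NAND true = true
s4 = NOT s2 = NOT false = true
s6 = s3 NAND in3 = true NAND false = true
s7 = s1 NOR s6 = true NOR true = false
s9 = in1 NOR s4 = false NOR true = false
s11 = NOT s6 = NOT true = false
s15 = s11 AND s9 AND s7 = false AND false AND false = false

s9 = false  s15 = false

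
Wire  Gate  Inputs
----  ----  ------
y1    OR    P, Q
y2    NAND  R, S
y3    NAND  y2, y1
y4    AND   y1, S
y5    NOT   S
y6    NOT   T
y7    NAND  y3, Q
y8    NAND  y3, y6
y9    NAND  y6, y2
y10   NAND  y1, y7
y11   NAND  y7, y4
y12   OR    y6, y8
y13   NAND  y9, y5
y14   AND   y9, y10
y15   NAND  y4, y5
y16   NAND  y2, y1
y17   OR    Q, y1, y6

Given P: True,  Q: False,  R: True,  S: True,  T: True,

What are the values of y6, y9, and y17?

y6 = False  y9 = True  y17 = True

y1 = P OR Q = True OR False = True
y2 = R NAND S = True NAND True = False
y6 = NOT T = NOT True = False
y9 = y6 NAND y2 = False NAND False = True
y17 = Q OR y1 OR y6 = False OR True OR False = True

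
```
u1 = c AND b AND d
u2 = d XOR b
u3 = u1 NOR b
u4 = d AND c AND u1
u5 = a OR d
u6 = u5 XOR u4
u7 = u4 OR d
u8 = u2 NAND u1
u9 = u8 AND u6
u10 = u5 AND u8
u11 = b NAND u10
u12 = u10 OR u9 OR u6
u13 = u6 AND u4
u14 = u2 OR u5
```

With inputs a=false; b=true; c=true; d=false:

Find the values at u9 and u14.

u1 = c AND b AND d = true AND true AND false = false
u2 = d XOR b = false XOR true = true
u4 = d AND c AND u1 = false AND true AND false = false
u5 = a OR d = false OR false = false
u6 = u5 XOR u4 = false XOR false = false
u8 = u2 NAND u1 = true NAND false = true
u9 = u8 AND u6 = true AND false = false
u14 = u2 OR u5 = true OR false = true

u9 = false; u14 = true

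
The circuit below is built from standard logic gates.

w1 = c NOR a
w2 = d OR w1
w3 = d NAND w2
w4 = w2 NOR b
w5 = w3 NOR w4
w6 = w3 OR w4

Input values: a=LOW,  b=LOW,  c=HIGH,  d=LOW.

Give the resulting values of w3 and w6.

w3 = HIGH, w6 = HIGH

w1 = c NOR a = HIGH NOR LOW = LOW
w2 = d OR w1 = LOW OR LOW = LOW
w3 = d NAND w2 = LOW NAND LOW = HIGH
w4 = w2 NOR b = LOW NOR LOW = HIGH
w6 = w3 OR w4 = HIGH OR HIGH = HIGH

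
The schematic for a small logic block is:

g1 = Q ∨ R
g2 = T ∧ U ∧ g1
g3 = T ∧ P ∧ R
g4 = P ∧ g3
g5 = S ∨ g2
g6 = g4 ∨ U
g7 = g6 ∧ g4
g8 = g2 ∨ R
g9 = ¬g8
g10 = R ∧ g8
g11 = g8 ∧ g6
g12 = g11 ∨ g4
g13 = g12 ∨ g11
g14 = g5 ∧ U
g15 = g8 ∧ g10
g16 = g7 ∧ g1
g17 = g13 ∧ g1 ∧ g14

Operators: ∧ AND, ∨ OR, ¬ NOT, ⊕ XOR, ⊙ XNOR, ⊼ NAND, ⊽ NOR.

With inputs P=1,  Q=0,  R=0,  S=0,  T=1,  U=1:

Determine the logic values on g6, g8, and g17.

g6 = 1, g8 = 0, g17 = 0

g1 = Q OR R = 0 OR 0 = 0
g2 = T AND U AND g1 = 1 AND 1 AND 0 = 0
g3 = T AND P AND R = 1 AND 1 AND 0 = 0
g4 = P AND g3 = 1 AND 0 = 0
g5 = S OR g2 = 0 OR 0 = 0
g6 = g4 OR U = 0 OR 1 = 1
g8 = g2 OR R = 0 OR 0 = 0
g11 = g8 AND g6 = 0 AND 1 = 0
g12 = g11 OR g4 = 0 OR 0 = 0
g13 = g12 OR g11 = 0 OR 0 = 0
g14 = g5 AND U = 0 AND 1 = 0
g17 = g13 AND g1 AND g14 = 0 AND 0 AND 0 = 0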